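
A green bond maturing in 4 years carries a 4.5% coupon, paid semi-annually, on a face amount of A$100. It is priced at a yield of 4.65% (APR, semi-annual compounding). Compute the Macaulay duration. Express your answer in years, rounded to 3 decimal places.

Periodic yield y = 0.02325. Discount each cash flow and weight by its period:
  t   CF        PV=CF/(1+0.02325)^t    t·PV
  1         2.25         2.1989         2.1989
  2         2.25         2.1489         4.2978
  3         2.25         2.1001         6.3003
  4         2.25         2.0524         8.2095
  5         2.25         2.0057        10.0287
  6         2.25         1.9602        11.7610
  7         2.25         1.9156        13.4094
  8       102.25        85.0764       680.6115
  Σ                     99.4582       736.8170
Price P = Σ PV = 99.4582.
Macaulay duration = Σ(t·PV) / P = 736.8170 / 99.4582 = 7.40831 half-year periods.
In years: 7.40831 / 2 = 3.70415 years.

3.704 years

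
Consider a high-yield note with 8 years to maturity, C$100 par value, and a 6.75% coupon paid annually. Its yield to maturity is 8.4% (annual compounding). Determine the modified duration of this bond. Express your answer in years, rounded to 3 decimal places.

5.856 years

Periodic yield y = 0.084. First find Macaulay duration:
  t   CF        PV=CF/(1+0.084)^t    t·PV
  1         6.75         6.2269         6.2269
  2         6.75         5.7444        11.4888
  3         6.75         5.2993        15.8978
  4         6.75         4.8886        19.5545
  5         6.75         4.5098        22.5490
  6         6.75         4.1603        24.9620
  7         6.75         3.8379        26.8656
  8       106.75        55.9930       447.9439
  Σ                     90.6603       575.4886
P = 90.6603; Macaulay duration = 575.4886 / 90.6603 = 6.34775 years.
Modified duration = D_Mac / (1 + y) = 6.34775 / 1.084 = 5.85585 years.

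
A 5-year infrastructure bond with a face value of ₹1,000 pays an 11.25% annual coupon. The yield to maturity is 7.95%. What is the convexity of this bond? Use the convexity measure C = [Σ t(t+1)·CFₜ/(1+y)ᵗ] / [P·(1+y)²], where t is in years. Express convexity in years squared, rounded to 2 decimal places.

With y = 0.0795:
  t   CF        PV=CF/(1+0.0795)^t    t·PV        t(t+1)·PV
  1       112.50       104.2149       104.2149         208.4298
  2       112.50        96.5400       193.0800         579.2399
  3       112.50        89.4303       268.2908       1,073.1633
  4       112.50        82.8442       331.3767       1,656.8833
  5     1,112.50       758.9039     3,794.5195      22,767.1171
  Σ                  1,131.9332     4,691.4819      26,284.8335
P = 1,131.9332.
Convexity = Σ t(t+1)·PV / [P·(1+y)²] = 26,284.8335 / (1,131.9332 × 1.165320) = 19.92687.

19.93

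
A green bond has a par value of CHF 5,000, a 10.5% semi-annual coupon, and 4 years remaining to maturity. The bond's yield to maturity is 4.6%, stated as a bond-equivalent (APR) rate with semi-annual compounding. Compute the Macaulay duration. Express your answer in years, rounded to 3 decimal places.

3.434 years

Periodic yield y = 0.023. Discount each cash flow and weight by its period:
  t   CF        PV=CF/(1+0.023)^t    t·PV
  1       262.50       256.5982       256.5982
  2       262.50       250.8292       501.6583
  3       262.50       245.1898       735.5694
  4       262.50       239.6772       958.7089
  5       262.50       234.2886     1,171.4430
  6       262.50       229.0211     1,374.1266
  7       262.50       223.8720     1,567.1043
  8     5,262.50     4,387.1960    35,097.5682
  Σ                  6,066.6722    41,662.7770
Price P = Σ PV = 6,066.6722.
Macaulay duration = Σ(t·PV) / P = 41,662.7770 / 6,066.6722 = 6.86748 half-year periods.
In years: 6.86748 / 2 = 3.43374 years.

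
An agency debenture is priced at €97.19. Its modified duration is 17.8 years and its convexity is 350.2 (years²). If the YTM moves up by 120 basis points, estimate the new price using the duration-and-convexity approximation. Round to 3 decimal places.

Duration effect: -D_mod·Δy = -17.8 × (+0.012) = -0.213600
Convexity effect: ½·C·(Δy)² = 0.5 × 350.2 × (0.012)² = +0.0252144
ΔP/P ≈ -0.213600 + 0.0252144 = -0.1883856
New price ≈ 97.19 × (1 - 0.1883856) = 78.880803536.

€78.881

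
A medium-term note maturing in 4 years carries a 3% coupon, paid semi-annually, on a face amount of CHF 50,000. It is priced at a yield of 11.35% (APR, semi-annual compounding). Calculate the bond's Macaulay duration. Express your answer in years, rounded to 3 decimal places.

3.758 years

Periodic yield y = 0.05675. Discount each cash flow and weight by its period:
  t   CF        PV=CF/(1+0.05675)^t    t·PV
  1       750.00       709.7232       709.7232
  2       750.00       671.6094     1,343.2188
  3       750.00       635.5423     1,906.6270
  4       750.00       601.4122     2,405.6488
  5       750.00       569.1149     2,845.5747
  6       750.00       538.5521     3,231.3126
  7       750.00       509.6306     3,567.4140
  8    50,750.00    32,633.0747   261,064.5973
  Σ                 36,868.6594   277,074.1163
Price P = Σ PV = 36,868.6594.
Macaulay duration = Σ(t·PV) / P = 277,074.1163 / 36,868.6594 = 7.51517 half-year periods.
In years: 7.51517 / 2 = 3.75758 years.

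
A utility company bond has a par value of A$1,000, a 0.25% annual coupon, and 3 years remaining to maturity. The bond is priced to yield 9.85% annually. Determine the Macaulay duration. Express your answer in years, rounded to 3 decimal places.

2.991 years

Periodic yield y = 0.0985. Discount each cash flow and weight by its year:
  t   CF        PV=CF/(1+0.0985)^t    t·PV
  1         2.50         2.2758         2.2758
  2         2.50         2.0718         4.1435
  3     1,002.50       756.2828     2,268.8483
  Σ                    760.6303     2,275.2676
Price P = Σ PV = 760.6303.
Macaulay duration = Σ(t·PV) / P = 2,275.2676 / 760.6303 = 2.99129 years.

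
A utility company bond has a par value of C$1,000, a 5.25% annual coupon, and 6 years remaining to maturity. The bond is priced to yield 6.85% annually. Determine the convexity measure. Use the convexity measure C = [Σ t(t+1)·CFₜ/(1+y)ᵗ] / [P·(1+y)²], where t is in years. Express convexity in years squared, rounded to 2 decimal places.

With y = 0.0685:
  t   CF        PV=CF/(1+0.0685)^t    t·PV        t(t+1)·PV
  1        52.50        49.1343        49.1343          98.2686
  2        52.50        45.9844        91.9687         275.9062
  3        52.50        43.0364       129.1091         516.4365
  4        52.50        40.2774       161.1095         805.5476
  5        52.50        37.6953       188.4763       1,130.8576
  6     1,052.50       707.2532     4,243.5194      29,704.6361
  Σ                    923.3809     4,863.3174      32,531.6526
P = 923.3809.
Convexity = Σ t(t+1)·PV / [P·(1+y)²] = 32,531.6526 / (923.3809 × 1.141692) = 30.85860.

30.86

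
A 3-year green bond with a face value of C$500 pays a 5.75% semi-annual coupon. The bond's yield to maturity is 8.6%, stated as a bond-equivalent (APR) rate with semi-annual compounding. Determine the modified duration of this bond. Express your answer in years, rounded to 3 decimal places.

Periodic yield y = 0.043. First find Macaulay duration:
  t   CF        PV=CF/(1+0.043)^t    t·PV
  1       14.375        13.7824        13.7824
  2       14.375        13.2142        26.4283
  3       14.375        12.6694        38.0081
  4       14.375        12.1470        48.5882
  5       14.375        11.6463        58.2313
  6      514.375       399.5526     2,397.3158
  Σ                    463.0118     2,582.3540
P = 463.0118; Macaulay duration = 2,582.3540 / 463.0118 = 5.57730 half-year periods = 2.78865 years.
Modified duration = D_Mac / (1 + y) = 2.78865 / 1.043 = 2.67368 years.

2.674 years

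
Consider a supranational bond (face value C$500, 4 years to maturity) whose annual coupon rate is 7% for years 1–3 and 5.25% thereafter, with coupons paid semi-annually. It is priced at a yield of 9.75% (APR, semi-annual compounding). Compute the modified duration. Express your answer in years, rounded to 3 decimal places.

Periodic yield y = 0.04875. First find Macaulay duration:
  t   CF        PV=CF/(1+0.04875)^t    t·PV
  1       17.500        16.6865        16.6865
  2       17.500        15.9109        31.8218
  3       17.500        15.1713        45.5138
  4       17.500        14.4661        57.8642
  5       17.500        13.7936        68.9681
  6       17.500        13.1524        78.9146
  7       13.125         9.4058        65.8406
  8      513.125       350.6286     2,805.0291
  Σ                    449.2152     3,170.6387
P = 449.2152; Macaulay duration = 3,170.6387 / 449.2152 = 7.05817 half-year periods = 3.52909 years.
Modified duration = D_Mac / (1 + y) = 3.52909 / 1.04875 = 3.36504 years.

3.365 years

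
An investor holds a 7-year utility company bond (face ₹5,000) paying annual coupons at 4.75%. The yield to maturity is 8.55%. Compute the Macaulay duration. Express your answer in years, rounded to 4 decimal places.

5.9981 years

Periodic yield y = 0.0855. Discount each cash flow and weight by its year:
  t   CF        PV=CF/(1+0.0855)^t    t·PV
  1       237.50       218.7932       218.7932
  2       237.50       201.5598       403.1196
  3       237.50       185.6838       557.0515
  4       237.50       171.0584       684.2334
  5       237.50       157.5849       787.9243
  6       237.50       145.1726       871.0356
  7     5,237.50     2,949.2748    20,644.9237
  Σ                  4,029.1275    24,167.0813
Price P = Σ PV = 4,029.1275.
Macaulay duration = Σ(t·PV) / P = 24,167.0813 / 4,029.1275 = 5.99809 years.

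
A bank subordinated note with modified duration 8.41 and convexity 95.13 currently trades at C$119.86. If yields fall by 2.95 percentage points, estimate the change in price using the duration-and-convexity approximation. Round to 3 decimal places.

Duration effect: -D_mod·Δy = -8.41 × (-0.0295) = +0.248095
Convexity effect: ½·C·(Δy)² = 0.5 × 95.13 × (-0.0295)² = +0.04139344125
ΔP/P ≈ +0.248095 + 0.04139344125 = +0.28948844125
ΔP ≈ 119.86 × (+0.28948844125) = +34.698084568225.

+C$34.698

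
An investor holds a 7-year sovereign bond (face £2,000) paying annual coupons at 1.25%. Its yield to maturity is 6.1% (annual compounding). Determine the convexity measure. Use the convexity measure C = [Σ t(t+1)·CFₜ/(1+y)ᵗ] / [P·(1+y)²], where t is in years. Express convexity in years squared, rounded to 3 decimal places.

46.861

With y = 0.061:
  t   CF        PV=CF/(1+0.061)^t    t·PV        t(t+1)·PV
  1        25.00        23.5627        23.5627          47.1254
  2        25.00        22.2080        44.4160         133.2479
  3        25.00        20.9312        62.7936         251.1742
  4        25.00        19.7278        78.9112         394.5558
  5        25.00        18.5936        92.9679         557.8075
  6        25.00        17.5246       105.1475         736.0325
  7     2,025.00     1,337.8806     9,365.1639      74,921.3108
  Σ                  1,460.4284     9,772.9627      77,041.2542
P = 1,460.4284.
Convexity = Σ t(t+1)·PV / [P·(1+y)²] = 77,041.2542 / (1,460.4284 × 1.125721) = 46.86108.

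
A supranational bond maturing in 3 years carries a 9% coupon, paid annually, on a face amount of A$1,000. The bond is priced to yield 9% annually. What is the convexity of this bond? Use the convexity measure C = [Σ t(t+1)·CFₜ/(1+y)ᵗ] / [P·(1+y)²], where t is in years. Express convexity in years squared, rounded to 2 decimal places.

With y = 0.09:
  t   CF        PV=CF/(1+0.09)^t    t·PV        t(t+1)·PV
  1        90.00        82.5688        82.5688         165.1376
  2        90.00        75.7512       151.5024         454.5072
  3     1,090.00       841.6800     2,525.0400      10,100.1599
  Σ                  1,000.0000     2,759.1112      10,719.8047
P = 1,000.0000.
Convexity = Σ t(t+1)·PV / [P·(1+y)²] = 10,719.8047 / (1,000.0000 × 1.188100) = 9.02265.

9.02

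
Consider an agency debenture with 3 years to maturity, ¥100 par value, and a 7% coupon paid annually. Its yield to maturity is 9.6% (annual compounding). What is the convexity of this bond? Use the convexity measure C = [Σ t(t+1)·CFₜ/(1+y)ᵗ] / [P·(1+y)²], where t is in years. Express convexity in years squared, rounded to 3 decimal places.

With y = 0.096:
  t   CF        PV=CF/(1+0.096)^t    t·PV        t(t+1)·PV
  1         7.00         6.3869         6.3869          12.7737
  2         7.00         5.8274        11.6549          34.9646
  3       107.00        81.2741       243.8223         975.2891
  Σ                     93.4884       261.8640       1,023.0274
P = 93.4884.
Convexity = Σ t(t+1)·PV / [P·(1+y)²] = 1,023.0274 / (93.4884 × 1.201216) = 9.10979.

9.110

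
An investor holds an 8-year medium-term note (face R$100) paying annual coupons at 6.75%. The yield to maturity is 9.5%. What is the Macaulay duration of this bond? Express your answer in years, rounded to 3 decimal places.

Periodic yield y = 0.095. Discount each cash flow and weight by its year:
  t   CF        PV=CF/(1+0.095)^t    t·PV
  1         6.75         6.1644         6.1644
  2         6.75         5.6296        11.2591
  3         6.75         5.1412        15.4235
  4         6.75         4.6951        18.7805
  5         6.75         4.2878        21.4389
  6         6.75         3.9158        23.4947
  7         6.75         3.5761        25.0324
  8       106.75        51.6482       413.1854
  Σ                     85.0581       534.7790
Price P = Σ PV = 85.0581.
Macaulay duration = Σ(t·PV) / P = 534.7790 / 85.0581 = 6.28722 years.

6.287 years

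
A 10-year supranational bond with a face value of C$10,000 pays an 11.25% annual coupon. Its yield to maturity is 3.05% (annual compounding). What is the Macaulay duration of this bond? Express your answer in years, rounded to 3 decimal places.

Periodic yield y = 0.0305. Discount each cash flow and weight by its year:
  t   CF        PV=CF/(1+0.0305)^t    t·PV
  1     1,125.00     1,091.7031     1,091.7031
  2     1,125.00     1,059.3916     2,118.7832
  3     1,125.00     1,028.0365     3,084.1095
  4     1,125.00       997.6094     3,990.4376
  5     1,125.00       968.0829     4,840.4144
  6     1,125.00       939.4303     5,636.5816
  7     1,125.00       911.6257     6,381.3797
  8     1,125.00       884.6440     7,077.1523
  9     1,125.00       858.4610     7,726.1488
  10   11,125.00     8,237.9672    82,379.6720
  Σ                 16,976.9516   124,326.3822
Price P = Σ PV = 16,976.9516.
Macaulay duration = Σ(t·PV) / P = 124,326.3822 / 16,976.9516 = 7.32325 years.

7.323 years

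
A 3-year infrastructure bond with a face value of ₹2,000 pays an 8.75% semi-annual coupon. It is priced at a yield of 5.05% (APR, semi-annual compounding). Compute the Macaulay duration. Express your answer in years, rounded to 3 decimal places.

Periodic yield y = 0.02525. Discount each cash flow and weight by its period:
  t   CF        PV=CF/(1+0.02525)^t    t·PV
  1        87.50        85.3450        85.3450
  2        87.50        83.2431       166.4863
  3        87.50        81.1930       243.5791
  4        87.50        79.1934       316.7736
  5        87.50        77.2430       386.2150
  6     2,087.50     1,797.4127    10,784.4765
  Σ                  2,203.6304    11,982.8755
Price P = Σ PV = 2,203.6304.
Macaulay duration = Σ(t·PV) / P = 11,982.8755 / 2,203.6304 = 5.43779 half-year periods.
In years: 5.43779 / 2 = 2.71889 years.

2.719 years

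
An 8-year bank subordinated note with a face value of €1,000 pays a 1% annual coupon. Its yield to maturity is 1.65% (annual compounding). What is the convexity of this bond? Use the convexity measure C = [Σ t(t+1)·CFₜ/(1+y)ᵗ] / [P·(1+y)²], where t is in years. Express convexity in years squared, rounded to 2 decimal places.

With y = 0.0165:
  t   CF        PV=CF/(1+0.0165)^t    t·PV        t(t+1)·PV
  1        10.00         9.8377         9.8377          19.6754
  2        10.00         9.6780        19.3560          58.0679
  3        10.00         9.5209        28.5627         114.2508
  4        10.00         9.3664        37.4654         187.3270
  5        10.00         9.2143        46.0716         276.4295
  6        10.00         9.0647        54.3885         380.7194
  7        10.00         8.9176        62.4232         499.3860
  8     1,010.00       886.0583     7,088.4666      63,796.1993
  Σ                    951.6579     7,346.5717      65,332.0553
P = 951.6579.
Convexity = Σ t(t+1)·PV / [P·(1+y)²] = 65,332.0553 / (951.6579 × 1.033272) = 66.44016.

66.44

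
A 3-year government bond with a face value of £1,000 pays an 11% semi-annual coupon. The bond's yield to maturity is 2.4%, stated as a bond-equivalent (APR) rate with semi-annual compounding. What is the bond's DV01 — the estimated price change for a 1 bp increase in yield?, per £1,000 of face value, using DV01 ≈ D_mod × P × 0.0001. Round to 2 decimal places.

£0.33

Periodic yield y = 0.012.
  t   CF        PV=CF/(1+0.012)^t    t·PV
  1        55.00        54.3478        54.3478
  2        55.00        53.7034       107.4068
  3        55.00        53.0666       159.1998
  4        55.00        52.4373       209.7494
  5        55.00        51.8156       259.0778
  6     1,055.00       982.1309     5,892.7855
  Σ                  1,247.5016     6,682.5670
P = 1,247.5016; D_Mac = 5.35676 half-year periods = 2.67838 yrs; D_mod = 2.64662 yrs.
DV01 ≈ 2.64662 × 1,247.5016 × 0.0001 = 0.330166.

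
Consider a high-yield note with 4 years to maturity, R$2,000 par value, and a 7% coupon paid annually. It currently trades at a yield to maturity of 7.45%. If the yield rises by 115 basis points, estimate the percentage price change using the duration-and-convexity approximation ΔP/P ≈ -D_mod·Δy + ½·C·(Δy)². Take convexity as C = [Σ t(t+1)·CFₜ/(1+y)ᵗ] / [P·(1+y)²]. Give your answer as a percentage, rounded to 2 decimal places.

-3.78%

With y = 0.0745:
  t   CF        PV=CF/(1+0.0745)^t    t·PV        t(t+1)·PV
  1       140.00       130.2932       130.2932         260.5863
  2       140.00       121.2593       242.5187         727.5560
  3       140.00       112.8519       338.5556       1,354.2225
  4     2,140.00     1,605.4179     6,421.6715      32,108.3575
  Σ                  1,969.8222     7,133.0390      34,450.7223
P = 1,969.8222; D_Mac = 3.62116 yrs; D_mod = 3.37009 yrs; C = 15.14811.
Duration effect: -3.37009 × (+0.0115) = -0.038756
Convexity effect: 0.5 × 15.14811 × (0.0115)² = +0.0010017
ΔP/P ≈ -0.038756 + 0.0010017 = -0.037754 = -3.7754%.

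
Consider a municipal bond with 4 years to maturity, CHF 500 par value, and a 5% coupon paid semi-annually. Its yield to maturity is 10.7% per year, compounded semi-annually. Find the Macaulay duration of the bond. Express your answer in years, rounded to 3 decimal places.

3.633 years

Periodic yield y = 0.0535. Discount each cash flow and weight by its period:
  t   CF        PV=CF/(1+0.0535)^t    t·PV
  1        12.50        11.8652        11.8652
  2        12.50        11.2627        22.5253
  3        12.50        10.6907        32.0721
  4        12.50        10.1478        40.5912
  5        12.50         9.6325        48.1623
  6        12.50         9.1433        54.8598
  7        12.50         8.6790        60.7528
  8       512.50       337.7673     2,702.1381
  Σ                    409.1884     2,972.9668
Price P = Σ PV = 409.1884.
Macaulay duration = Σ(t·PV) / P = 2,972.9668 / 409.1884 = 7.26552 half-year periods.
In years: 7.26552 / 2 = 3.63276 years.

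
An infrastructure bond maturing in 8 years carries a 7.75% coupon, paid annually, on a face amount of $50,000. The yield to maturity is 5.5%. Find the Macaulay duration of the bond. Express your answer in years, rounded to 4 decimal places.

6.3757 years

Periodic yield y = 0.055. Discount each cash flow and weight by its year:
  t   CF        PV=CF/(1+0.055)^t    t·PV
  1     3,875.00     3,672.9858     3,672.9858
  2     3,875.00     3,481.5031     6,963.0062
  3     3,875.00     3,300.0029     9,900.0088
  4     3,875.00     3,127.9649    12,511.8595
  5     3,875.00     2,964.8956    14,824.4781
  6     3,875.00     2,810.3276    16,861.9656
  7     3,875.00     2,663.8176    18,646.7234
  8    53,875.00    35,104.8892   280,839.1133
  Σ                 57,126.3867   364,220.1408
Price P = Σ PV = 57,126.3867.
Macaulay duration = Σ(t·PV) / P = 364,220.1408 / 57,126.3867 = 6.37569 years.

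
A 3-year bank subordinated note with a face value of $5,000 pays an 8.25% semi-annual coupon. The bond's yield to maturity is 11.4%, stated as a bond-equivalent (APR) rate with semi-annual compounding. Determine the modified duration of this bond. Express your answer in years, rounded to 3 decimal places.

Periodic yield y = 0.057. First find Macaulay duration:
  t   CF        PV=CF/(1+0.057)^t    t·PV
  1       206.25       195.1277       195.1277
  2       206.25       184.6052       369.2104
  3       206.25       174.6502       523.9505
  4       206.25       165.2319       660.9278
  5       206.25       156.3216       781.6081
  6     5,206.25     3,733.1470    22,398.8822
  Σ                  4,609.0837    24,929.7067
P = 4,609.0837; Macaulay duration = 24,929.7067 / 4,609.0837 = 5.40882 half-year periods = 2.70441 years.
Modified duration = D_Mac / (1 + y) = 2.70441 / 1.057 = 2.55857 years.

2.559 years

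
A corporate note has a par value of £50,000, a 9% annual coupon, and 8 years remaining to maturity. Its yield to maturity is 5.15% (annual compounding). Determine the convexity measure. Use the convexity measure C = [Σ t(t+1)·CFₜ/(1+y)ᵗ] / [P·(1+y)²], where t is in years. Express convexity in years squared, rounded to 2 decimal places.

With y = 0.0515:
  t   CF        PV=CF/(1+0.0515)^t    t·PV        t(t+1)·PV
  1     4,500.00     4,279.6006     4,279.6006       8,559.2011
  2     4,500.00     4,069.9958     8,139.9916      24,419.9747
  3     4,500.00     3,870.6570    11,611.9709      46,447.8835
  4     4,500.00     3,681.0813    14,724.3251      73,621.6254
  5     4,500.00     3,500.7906    17,503.9528     105,023.7167
  6     4,500.00     3,329.3301    19,975.9803     139,831.8624
  7     4,500.00     3,166.2673    22,163.8710     177,310.9683
  8    54,500.00    36,468.8683   291,750.9461   2,625,758.5151
  Σ                 62,366.5908   390,150.6384   3,200,973.7472
P = 62,366.5908.
Convexity = Σ t(t+1)·PV / [P·(1+y)²] = 3,200,973.7472 / (62,366.5908 × 1.105652) = 46.42069.

46.42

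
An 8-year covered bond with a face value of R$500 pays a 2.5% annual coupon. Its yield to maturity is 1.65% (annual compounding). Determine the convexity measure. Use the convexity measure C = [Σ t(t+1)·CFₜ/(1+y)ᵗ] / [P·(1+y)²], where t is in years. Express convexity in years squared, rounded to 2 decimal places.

62.43

With y = 0.0165:
  t   CF        PV=CF/(1+0.0165)^t    t·PV        t(t+1)·PV
  1        12.50        12.2971        12.2971          24.5942
  2        12.50        12.0975        24.1950          72.5849
  3        12.50        11.9011        35.7034         142.8134
  4        12.50        11.7079        46.8318         234.1588
  5        12.50        11.5179        57.5895         345.5368
  6        12.50        11.3309        67.9856         475.8992
  7        12.50        11.1470        78.0291         624.2325
  8       512.50       449.6088     3,596.8704      32,371.8338
  Σ                    531.6083     3,919.5018      34,291.6537
P = 531.6083.
Convexity = Σ t(t+1)·PV / [P·(1+y)²] = 34,291.6537 / (531.6083 × 1.033272) = 62.42836.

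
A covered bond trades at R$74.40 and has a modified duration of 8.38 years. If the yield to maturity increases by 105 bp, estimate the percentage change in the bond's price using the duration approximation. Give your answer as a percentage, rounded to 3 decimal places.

-8.799%

Duration approximation: ΔP/P ≈ -D_mod · Δy = -8.38 × (+0.0105) = -0.087990.
As a percentage: -8.7990%.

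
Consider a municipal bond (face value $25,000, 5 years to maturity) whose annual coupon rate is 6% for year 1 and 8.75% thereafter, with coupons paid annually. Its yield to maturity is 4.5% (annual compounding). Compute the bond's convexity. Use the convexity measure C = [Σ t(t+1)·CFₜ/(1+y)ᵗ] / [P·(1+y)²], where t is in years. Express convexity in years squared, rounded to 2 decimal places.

23.02

With y = 0.045:
  t   CF        PV=CF/(1+0.045)^t    t·PV        t(t+1)·PV
  1     1,500.00     1,435.4067     1,435.4067       2,870.8134
  2     2,187.50     2,003.1593     4,006.3185      12,018.9556
  3     2,187.50     1,916.8988     5,750.6965      23,002.7859
  4     2,187.50     1,834.3529     7,337.4118      36,687.0588
  5    27,187.50    21,816.6378   109,083.1891     654,499.1348
  Σ                 29,006.4556   127,613.0226     729,078.7484
P = 29,006.4556.
Convexity = Σ t(t+1)·PV / [P·(1+y)²] = 729,078.7484 / (29,006.4556 × 1.092025) = 23.01692.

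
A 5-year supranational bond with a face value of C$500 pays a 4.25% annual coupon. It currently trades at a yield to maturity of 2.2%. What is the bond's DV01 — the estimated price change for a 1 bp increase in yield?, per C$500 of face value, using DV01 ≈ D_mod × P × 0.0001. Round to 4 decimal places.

Periodic yield y = 0.022.
  t   CF        PV=CF/(1+0.022)^t    t·PV
  1        21.25        20.7926        20.7926
  2        21.25        20.3450        40.6899
  3        21.25        19.9070        59.7211
  4        21.25        19.4785        77.9140
  5       521.25       467.5107     2,337.5537
  Σ                    548.0338     2,536.6712
P = 548.0338; D_Mac = 4.62868 yrs; D_mod = 4.52904 yrs.
DV01 ≈ 4.52904 × 548.0338 × 0.0001 = 0.248207.

C$0.2482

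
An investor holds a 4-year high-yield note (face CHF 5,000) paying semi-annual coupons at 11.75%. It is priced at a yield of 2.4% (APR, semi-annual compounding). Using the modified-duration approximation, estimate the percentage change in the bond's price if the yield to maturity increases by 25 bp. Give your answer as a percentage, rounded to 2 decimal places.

-0.84%

Periodic yield y = 0.012. Modified duration first:
  t   CF        PV=CF/(1+0.012)^t    t·PV
  1       293.75       290.2668       290.2668
  2       293.75       286.8249       573.6498
  3       293.75       283.4238       850.2714
  4       293.75       280.0631     1,120.2522
  5       293.75       276.7422     1,383.7108
  6       293.75       273.4606     1,640.7637
  7       293.75       270.2180     1,891.5261
  8     5,293.75     4,811.9303    38,495.4424
  Σ                  6,772.9296    46,245.8832
P = 6,772.9296; D_Mac = 6.82805 half-year periods = 3.41402 yrs; D_mod = 3.41402/(1+0.012) = 3.37354 yrs.
ΔP/P ≈ -D_mod · Δy = -3.37354 × (+0.0025) = -0.008434 = -0.8434%.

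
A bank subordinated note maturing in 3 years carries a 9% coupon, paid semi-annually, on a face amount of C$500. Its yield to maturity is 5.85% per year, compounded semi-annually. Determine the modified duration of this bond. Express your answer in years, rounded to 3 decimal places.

Periodic yield y = 0.02925. First find Macaulay duration:
  t   CF        PV=CF/(1+0.02925)^t    t·PV
  1        22.50        21.8606        21.8606
  2        22.50        21.2393        42.4787
  3        22.50        20.6357        61.9072
  4        22.50        20.0493        80.1972
  5        22.50        19.4795        97.3976
  6       522.50       439.5022     2,637.0131
  Σ                    542.7666     2,940.8543
P = 542.7666; Macaulay duration = 2,940.8543 / 542.7666 = 5.41827 half-year periods = 2.70913 years.
Modified duration = D_Mac / (1 + y) = 2.70913 / 1.02925 = 2.63214 years.

2.632 years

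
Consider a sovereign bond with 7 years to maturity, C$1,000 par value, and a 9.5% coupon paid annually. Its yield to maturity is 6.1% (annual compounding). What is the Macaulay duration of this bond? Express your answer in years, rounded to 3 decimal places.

5.562 years

Periodic yield y = 0.061. Discount each cash flow and weight by its year:
  t   CF        PV=CF/(1+0.061)^t    t·PV
  1        95.00        89.5382        89.5382
  2        95.00        84.3904       168.7807
  3        95.00        79.5385       238.6155
  4        95.00        74.9656       299.8624
  5        95.00        70.6556       353.2781
  6        95.00        66.5934       399.5605
  7     1,095.00       723.4465     5,064.1256
  Σ                  1,189.1282     6,613.7611
Price P = Σ PV = 1,189.1282.
Macaulay duration = Σ(t·PV) / P = 6,613.7611 / 1,189.1282 = 5.56186 years.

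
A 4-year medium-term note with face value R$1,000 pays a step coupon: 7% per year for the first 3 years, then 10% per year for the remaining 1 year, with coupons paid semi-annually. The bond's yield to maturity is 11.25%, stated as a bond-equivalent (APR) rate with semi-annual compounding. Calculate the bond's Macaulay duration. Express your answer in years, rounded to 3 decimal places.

3.523 years

Periodic yield y = 0.05625. Discount each cash flow and weight by its period:
  t   CF        PV=CF/(1+0.05625)^t    t·PV
  1        35.00        33.1361        33.1361
  2        35.00        31.3715        62.7429
  3        35.00        29.7008        89.1023
  4        35.00        28.1191       112.4763
  5        35.00        26.6216       133.1081
  6        35.00        25.2039       151.2234
  7        50.00        34.0881       238.6168
  8     1,050.00       677.7281     5,421.8252
  Σ                    885.9692     6,242.2311
Price P = Σ PV = 885.9692.
Macaulay duration = Σ(t·PV) / P = 6,242.2311 / 885.9692 = 7.04565 half-year periods.
In years: 7.04565 / 2 = 3.52283 years.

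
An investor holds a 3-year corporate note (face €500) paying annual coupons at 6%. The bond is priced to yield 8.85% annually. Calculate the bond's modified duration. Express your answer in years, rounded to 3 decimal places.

2.597 years

Periodic yield y = 0.0885. First find Macaulay duration:
  t   CF        PV=CF/(1+0.0885)^t    t·PV
  1        30.00        27.5609        27.5609
  2        30.00        25.3200        50.6401
  3       530.00       410.9515     1,232.8545
  Σ                    463.8324     1,311.0554
P = 463.8324; Macaulay duration = 1,311.0554 / 463.8324 = 2.82657 years.
Modified duration = D_Mac / (1 + y) = 2.82657 / 1.0885 = 2.59676 years.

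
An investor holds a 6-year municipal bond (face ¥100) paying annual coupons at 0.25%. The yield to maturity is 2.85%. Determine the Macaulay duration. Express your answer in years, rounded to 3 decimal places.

5.959 years

Periodic yield y = 0.0285. Discount each cash flow and weight by its year:
  t   CF        PV=CF/(1+0.0285)^t    t·PV
  1         0.25         0.2431         0.2431
  2         0.25         0.2363         0.4727
  3         0.25         0.2298         0.6894
  4         0.25         0.2234         0.8937
  5         0.25         0.2172         1.0861
  6       100.25        84.6952       508.1710
  Σ                     85.8450       511.5559
Price P = Σ PV = 85.8450.
Macaulay duration = Σ(t·PV) / P = 511.5559 / 85.8450 = 5.95906 years.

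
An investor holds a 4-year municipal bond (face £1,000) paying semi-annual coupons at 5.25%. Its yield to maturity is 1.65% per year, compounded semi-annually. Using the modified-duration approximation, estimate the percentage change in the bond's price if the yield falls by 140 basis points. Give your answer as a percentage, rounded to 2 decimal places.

Periodic yield y = 0.00825. Modified duration first:
  t   CF        PV=CF/(1+0.00825)^t    t·PV
  1        26.25        26.0352        26.0352
  2        26.25        25.8222        51.6444
  3        26.25        25.6109        76.8327
  4        26.25        25.4013       101.6053
  5        26.25        25.1935       125.9674
  6        26.25        24.9873       149.9240
  7        26.25        24.7829       173.4801
  8     1,026.25       960.9645     7,687.7157
  Σ                  1,138.7977     8,393.2047
P = 1,138.7977; D_Mac = 7.37023 half-year periods = 3.68512 yrs; D_mod = 3.68512/(1+0.00825) = 3.65496 yrs.
ΔP/P ≈ -D_mod · Δy = -3.65496 × (-0.014) = +0.051169 = +5.1169%.

+5.12%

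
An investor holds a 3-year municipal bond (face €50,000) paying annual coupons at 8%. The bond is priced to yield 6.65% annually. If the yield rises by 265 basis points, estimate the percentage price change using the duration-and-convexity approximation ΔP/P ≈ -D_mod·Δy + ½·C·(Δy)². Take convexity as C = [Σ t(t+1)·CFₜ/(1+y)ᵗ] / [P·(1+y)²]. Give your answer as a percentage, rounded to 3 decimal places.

With y = 0.0665:
  t   CF        PV=CF/(1+0.0665)^t    t·PV        t(t+1)·PV
  1     4,000.00     3,750.5860     3,750.5860       7,501.1721
  2     4,000.00     3,516.7239     7,033.4478      21,100.3433
  3    54,000.00    44,515.4923   133,546.4768     534,185.9074
  Σ                 51,782.8022   144,330.5107     562,787.4228
P = 51,782.8022; D_Mac = 2.78723 yrs; D_mod = 2.61344 yrs; C = 9.55514.
Duration effect: -2.61344 × (+0.0265) = -0.069256
Convexity effect: 0.5 × 9.55514 × (0.0265)² = +0.0033550
ΔP/P ≈ -0.069256 + 0.0033550 = -0.065901 = -6.5901%.

-6.590%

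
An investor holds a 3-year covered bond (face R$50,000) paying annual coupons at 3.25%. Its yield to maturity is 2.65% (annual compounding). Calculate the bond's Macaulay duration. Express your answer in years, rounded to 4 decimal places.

Periodic yield y = 0.0265. Discount each cash flow and weight by its year:
  t   CF        PV=CF/(1+0.0265)^t    t·PV
  1     1,625.00     1,583.0492     1,583.0492
  2     1,625.00     1,542.1814     3,084.3628
  3    51,625.00    47,729.0954   143,187.2863
  Σ                 50,854.3260   147,854.6982
Price P = Σ PV = 50,854.3260.
Macaulay duration = Σ(t·PV) / P = 147,854.6982 / 50,854.3260 = 2.90742 years.

2.9074 years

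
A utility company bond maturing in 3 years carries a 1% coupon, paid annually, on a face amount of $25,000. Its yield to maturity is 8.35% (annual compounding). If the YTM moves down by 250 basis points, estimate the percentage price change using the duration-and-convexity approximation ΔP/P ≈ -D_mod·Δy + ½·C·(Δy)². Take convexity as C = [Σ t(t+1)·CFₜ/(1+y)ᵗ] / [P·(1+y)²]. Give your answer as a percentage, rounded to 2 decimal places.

+7.16%

With y = 0.0835:
  t   CF        PV=CF/(1+0.0835)^t    t·PV        t(t+1)·PV
  1       250.00       230.7337       230.7337         461.4675
  2       250.00       212.9522       425.9044       1,277.7133
  3    25,250.00    19,850.6456    59,551.9368     238,207.7470
  Σ                 20,294.3315    60,208.5749     239,946.9278
P = 20,294.3315; D_Mac = 2.96677 yrs; D_mod = 2.73813 yrs; C = 10.07123.
Duration effect: -2.73813 × (-0.025) = +0.068453
Convexity effect: 0.5 × 10.07123 × (-0.025)² = +0.0031473
ΔP/P ≈ +0.068453 + 0.0031473 = +0.071601 = +7.1601%.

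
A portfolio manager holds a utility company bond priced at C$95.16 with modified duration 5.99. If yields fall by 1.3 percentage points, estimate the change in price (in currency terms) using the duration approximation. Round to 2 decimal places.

Duration approximation: ΔP/P ≈ -D_mod · Δy = -5.99 × (-0.013) = +0.077870.
ΔP ≈ 95.16 × (+0.077870) = +7.4101092.

+C$7.41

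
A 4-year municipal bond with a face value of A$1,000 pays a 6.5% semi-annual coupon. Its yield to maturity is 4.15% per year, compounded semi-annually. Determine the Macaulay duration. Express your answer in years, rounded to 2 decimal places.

Periodic yield y = 0.02075. Discount each cash flow and weight by its period:
  t   CF        PV=CF/(1+0.02075)^t    t·PV
  1        32.50        31.8393        31.8393
  2        32.50        31.1921        62.3842
  3        32.50        30.5580        91.6741
  4        32.50        29.9368       119.7473
  5        32.50        29.3283       146.6413
  6        32.50        28.7321       172.3925
  7        32.50        28.1480       197.0360
  8     1,032.50       876.0622     7,008.4978
  Σ                  1,085.7969     7,830.2125
Price P = Σ PV = 1,085.7969.
Macaulay duration = Σ(t·PV) / P = 7,830.2125 / 1,085.7969 = 7.21149 half-year periods.
In years: 7.21149 / 2 = 3.60574 years.

3.61 years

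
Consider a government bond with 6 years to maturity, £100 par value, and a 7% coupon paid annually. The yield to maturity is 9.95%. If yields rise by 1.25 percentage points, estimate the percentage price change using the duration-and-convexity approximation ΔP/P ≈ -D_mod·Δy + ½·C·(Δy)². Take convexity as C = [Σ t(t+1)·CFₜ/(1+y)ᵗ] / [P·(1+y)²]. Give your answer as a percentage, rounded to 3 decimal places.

-5.502%

With y = 0.0995:
  t   CF        PV=CF/(1+0.0995)^t    t·PV        t(t+1)·PV
  1         7.00         6.3665         6.3665          12.7331
  2         7.00         5.7904        11.5808          34.7423
  3         7.00         5.2664        15.7991          63.1966
  4         7.00         4.7898        19.1592          95.7959
  5         7.00         4.3563        21.7817         130.6902
  6       107.00        60.5637       363.3822       2,543.6753
  Σ                     87.1331       438.0695       2,880.8334
P = 87.1331; D_Mac = 5.02759 yrs; D_mod = 4.57261 yrs; C = 27.34918.
Duration effect: -4.57261 × (+0.0125) = -0.057158
Convexity effect: 0.5 × 27.34918 × (0.0125)² = +0.0021367
ΔP/P ≈ -0.057158 + 0.0021367 = -0.055021 = -5.5021%.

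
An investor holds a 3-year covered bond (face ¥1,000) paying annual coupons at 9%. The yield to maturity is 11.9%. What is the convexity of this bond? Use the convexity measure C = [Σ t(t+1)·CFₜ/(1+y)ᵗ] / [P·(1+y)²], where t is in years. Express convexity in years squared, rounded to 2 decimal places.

With y = 0.119:
  t   CF        PV=CF/(1+0.119)^t    t·PV        t(t+1)·PV
  1        90.00        80.4290        80.4290         160.8579
  2        90.00        71.8757       143.7515         431.2544
  3     1,090.00       777.9223     2,333.7670       9,335.0680
  Σ                    930.2270     2,557.9474       9,927.1803
P = 930.2270.
Convexity = Σ t(t+1)·PV / [P·(1+y)²] = 9,927.1803 / (930.2270 × 1.252161) = 8.52269.

8.52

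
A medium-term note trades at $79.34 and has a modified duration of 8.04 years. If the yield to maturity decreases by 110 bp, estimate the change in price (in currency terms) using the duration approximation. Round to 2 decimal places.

+$7.02

Duration approximation: ΔP/P ≈ -D_mod · Δy = -8.04 × (-0.011) = +0.088440.
ΔP ≈ 79.34 × (+0.088440) = +7.0168296.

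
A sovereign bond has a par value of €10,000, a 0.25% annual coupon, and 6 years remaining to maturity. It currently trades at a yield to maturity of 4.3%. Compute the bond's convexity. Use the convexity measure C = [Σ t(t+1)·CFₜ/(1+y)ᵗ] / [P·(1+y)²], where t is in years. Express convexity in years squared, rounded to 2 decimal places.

38.24

With y = 0.043:
  t   CF        PV=CF/(1+0.043)^t    t·PV        t(t+1)·PV
  1        25.00        23.9693        23.9693          47.9386
  2        25.00        22.9811        45.9623         137.8868
  3        25.00        22.0337        66.1010         264.4042
  4        25.00        21.1253        84.5012         422.5059
  5        25.00        20.2544       101.2718         607.6307
  6    10,025.00     7,787.1498    46,722.8990     327,060.2927
  Σ                  7,897.5136    47,044.7046     328,540.6590
P = 7,897.5136.
Convexity = Σ t(t+1)·PV / [P·(1+y)²] = 328,540.6590 / (7,897.5136 × 1.087849) = 38.24108.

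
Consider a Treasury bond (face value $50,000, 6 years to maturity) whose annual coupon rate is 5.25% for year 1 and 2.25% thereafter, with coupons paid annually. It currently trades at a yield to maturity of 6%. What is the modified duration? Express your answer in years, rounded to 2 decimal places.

5.17 years

Periodic yield y = 0.06. First find Macaulay duration:
  t   CF        PV=CF/(1+0.06)^t    t·PV
  1     2,625.00     2,476.4151     2,476.4151
  2     1,125.00     1,001.2460     2,002.4920
  3     1,125.00       944.5717     2,833.7151
  4     1,125.00       891.1054     3,564.4215
  5     1,125.00       840.6654     4,203.3272
  6    51,125.00    36,041.1076   216,246.6458
  Σ                 42,195.1112   231,327.0167
P = 42,195.1112; Macaulay duration = 231,327.0167 / 42,195.1112 = 5.48232 years.
Modified duration = D_Mac / (1 + y) = 5.48232 / 1.06 = 5.17200 years.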